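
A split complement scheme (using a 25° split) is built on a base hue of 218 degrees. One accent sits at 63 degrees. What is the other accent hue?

Split-complementary hues sit 25° either side of the complement.
Complement of the base 218°: 218 + 180 = 398 → 398 − 360 = 38°
The given accent 63° is 25° one side of 38°; the other accent sits 25° the other side: 38 − 25 = 13°

13°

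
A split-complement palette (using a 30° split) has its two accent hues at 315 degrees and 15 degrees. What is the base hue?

The accents sit 30° either side of the complement, so the complement is their short-arc midpoint on the wheel.
Short-arc midpoint of 315° and 15°: 345°.
Base is 180° from the complement: 345 − 180 = 165°

165°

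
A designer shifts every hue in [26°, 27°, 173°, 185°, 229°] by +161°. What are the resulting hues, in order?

187°, 188°, 334°, 346°, 30°

26 + 161 = 187°
27 + 161 = 188°
173 + 161 = 334°
185 + 161 = 346°
229 + 161 = 390 → 390 − 360 = 30°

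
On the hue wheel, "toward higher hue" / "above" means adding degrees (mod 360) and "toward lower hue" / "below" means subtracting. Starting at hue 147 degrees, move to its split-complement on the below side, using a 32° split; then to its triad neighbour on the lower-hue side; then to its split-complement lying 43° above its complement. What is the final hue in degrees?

split-comp 32° ↓ +148°: 147 + 148 = 295°
triadic ↓ −120°: 295 − 120 = 175°
split-comp 43° ↑ +223°: 175 + 223 = 398 → 398 − 360 = 38°

38°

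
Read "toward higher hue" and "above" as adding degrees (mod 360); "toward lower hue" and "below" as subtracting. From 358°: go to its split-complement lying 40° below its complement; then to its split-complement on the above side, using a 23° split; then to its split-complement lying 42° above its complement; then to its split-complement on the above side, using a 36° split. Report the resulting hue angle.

59°

358 + 140 = 498 → 498 − 360 = 138°   (split-comp 40° ↓)
138 + 203 = 341°   (split-comp 23° ↑)
341 + 222 = 563 → 563 − 360 = 203°   (split-comp 42° ↑)
203 + 216 = 419 → 419 − 360 = 59°   (split-comp 36° ↑)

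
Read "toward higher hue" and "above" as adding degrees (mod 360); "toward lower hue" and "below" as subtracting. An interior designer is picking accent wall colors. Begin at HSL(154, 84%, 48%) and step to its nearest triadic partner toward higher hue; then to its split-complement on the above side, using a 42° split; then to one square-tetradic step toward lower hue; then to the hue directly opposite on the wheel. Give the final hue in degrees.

154 + 120 = 274°   (triadic ↑)
274 + 222 = 496 → 496 − 360 = 136°   (split-comp 42° ↑)
136 − 90 = 46°   (square ↓)
46 + 180 = 226°   (complement)

226°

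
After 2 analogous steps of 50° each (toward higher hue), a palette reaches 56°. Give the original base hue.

316°

2 steps of 50° (toward higher hue) give a net shift of +100°.
Start = end − shift: 56 − 100 = -44 → -44 + 360 = 316°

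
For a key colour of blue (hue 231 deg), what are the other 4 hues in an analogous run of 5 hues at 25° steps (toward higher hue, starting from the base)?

Analogous hues sit every 25° along the wheel.
231 + 25 = 256°
231 + 50 = 281°
231 + 75 = 306°
231 + 100 = 331°

256°, 281°, 306° and 331°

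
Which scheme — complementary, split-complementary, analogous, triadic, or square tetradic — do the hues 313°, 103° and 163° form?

Sort the hues: 103°, 163°, 313°.
Successive gaps around the wheel: 60°, 150°, 150°.
Two 150° gaps and one 60° gap — a base hue opposite a pair of accents 30° either side of its complement — is the split-complementary pattern.

split-complementary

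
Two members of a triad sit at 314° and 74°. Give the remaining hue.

A triad spaces three hues 120° apart.
The full set is {74°, 194°, 314°}.

194°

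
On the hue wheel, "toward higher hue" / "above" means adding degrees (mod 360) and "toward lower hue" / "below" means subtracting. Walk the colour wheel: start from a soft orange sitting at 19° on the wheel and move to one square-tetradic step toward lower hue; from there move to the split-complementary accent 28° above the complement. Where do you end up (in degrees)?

137°

19 − 90 = -71 → -71 + 360 = 289°   (square ↓)
289 + 208 = 497 → 497 − 360 = 137°   (split-comp 28° ↑)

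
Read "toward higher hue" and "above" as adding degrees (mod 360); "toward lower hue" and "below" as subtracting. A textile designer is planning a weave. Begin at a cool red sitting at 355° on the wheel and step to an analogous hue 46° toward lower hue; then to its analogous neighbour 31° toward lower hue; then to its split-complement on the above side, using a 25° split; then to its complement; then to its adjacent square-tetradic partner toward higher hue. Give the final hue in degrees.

355 − 46 = 309°   (analog 46° ↓)
309 − 31 = 278°   (analog 31° ↓)
278 + 205 = 483 → 483 − 360 = 123°   (split-comp 25° ↑)
123 + 180 = 303°   (complement)
303 + 90 = 393 → 393 − 360 = 33°   (square ↑)

33°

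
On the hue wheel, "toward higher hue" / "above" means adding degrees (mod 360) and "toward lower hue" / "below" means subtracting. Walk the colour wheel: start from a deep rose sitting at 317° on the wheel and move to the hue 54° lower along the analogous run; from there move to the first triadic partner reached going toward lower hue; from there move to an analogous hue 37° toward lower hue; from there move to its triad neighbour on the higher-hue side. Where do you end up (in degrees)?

226°

analog 54° ↓ −54°: 317 − 54 = 263°
triadic ↓ −120°: 263 − 120 = 143°
analog 37° ↓ −37°: 143 − 37 = 106°
triadic ↑ +120°: 106 + 120 = 226°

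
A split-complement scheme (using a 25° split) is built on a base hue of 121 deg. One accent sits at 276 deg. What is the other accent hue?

Split-complementary hues sit 25° either side of the complement.
Complement of the base 121°: 121 + 180 = 301°
The given accent 276° is 25° one side of 301°; the other accent sits 25° the other side: 301 + 25 = 326°

326°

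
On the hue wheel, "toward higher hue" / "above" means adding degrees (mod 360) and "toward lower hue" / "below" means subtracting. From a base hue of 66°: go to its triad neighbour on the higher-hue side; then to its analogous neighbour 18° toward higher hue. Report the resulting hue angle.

204°

66 + 120 = 186°   (triadic ↑)
186 + 18 = 204°   (analog 18° ↑)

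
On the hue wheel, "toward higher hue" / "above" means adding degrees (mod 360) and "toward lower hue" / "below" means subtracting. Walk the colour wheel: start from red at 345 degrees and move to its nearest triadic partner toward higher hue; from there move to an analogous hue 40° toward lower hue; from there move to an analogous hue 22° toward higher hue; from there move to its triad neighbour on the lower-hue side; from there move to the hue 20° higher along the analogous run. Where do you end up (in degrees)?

+120° (triadic ↑): 345 + 120 = 465 → 465 − 360 = 105°
−40° (analog 40° ↓): 105 − 40 = 65°
+22° (analog 22° ↑): 65 + 22 = 87°
−120° (triadic ↓): 87 − 120 = -33 → -33 + 360 = 327°
+20° (analog 20° ↑): 327 + 20 = 347°

347°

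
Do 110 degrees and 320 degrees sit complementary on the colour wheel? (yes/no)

Angular distance: |110 − 320| = 210; shorter arc = 360 − 210 = 150°.
Complementary requires 180°.

no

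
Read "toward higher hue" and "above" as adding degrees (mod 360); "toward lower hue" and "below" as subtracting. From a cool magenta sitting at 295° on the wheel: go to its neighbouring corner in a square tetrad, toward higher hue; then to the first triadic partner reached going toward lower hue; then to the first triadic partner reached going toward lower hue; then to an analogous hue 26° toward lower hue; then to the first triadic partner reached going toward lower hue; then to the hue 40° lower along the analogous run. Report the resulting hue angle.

square ↑ +90°: 295 + 90 = 385 → 385 − 360 = 25°
triadic ↓ −120°: 25 − 120 = -95 → -95 + 360 = 265°
triadic ↓ −120°: 265 − 120 = 145°
analog 26° ↓ −26°: 145 − 26 = 119°
triadic ↓ −120°: 119 − 120 = -1 → -1 + 360 = 359°
analog 40° ↓ −40°: 359 − 40 = 319°

319°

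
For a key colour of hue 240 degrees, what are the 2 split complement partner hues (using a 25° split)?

Complement of 240 degrees: 240 + 180 = 420 → 420 − 360 = 60°
60 − 25 = 35°
60 + 25 = 85°

35° and 85°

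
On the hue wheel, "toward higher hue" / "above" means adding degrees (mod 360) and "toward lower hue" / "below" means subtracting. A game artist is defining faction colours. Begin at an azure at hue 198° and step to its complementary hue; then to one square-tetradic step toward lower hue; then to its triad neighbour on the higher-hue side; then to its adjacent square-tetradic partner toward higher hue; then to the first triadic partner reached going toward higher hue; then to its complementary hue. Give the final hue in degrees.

198 + 180 = 378 → 378 − 360 = 18°   (complement)
18 − 90 = -72 → -72 + 360 = 288°   (square ↓)
288 + 120 = 408 → 408 − 360 = 48°   (triadic ↑)
48 + 90 = 138°   (square ↑)
138 + 120 = 258°   (triadic ↑)
258 + 180 = 438 → 438 − 360 = 78°   (complement)

78°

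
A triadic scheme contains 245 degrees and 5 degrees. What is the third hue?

125°

A triad spaces three hues 120° apart.
The full set is {5°, 125°, 245°}.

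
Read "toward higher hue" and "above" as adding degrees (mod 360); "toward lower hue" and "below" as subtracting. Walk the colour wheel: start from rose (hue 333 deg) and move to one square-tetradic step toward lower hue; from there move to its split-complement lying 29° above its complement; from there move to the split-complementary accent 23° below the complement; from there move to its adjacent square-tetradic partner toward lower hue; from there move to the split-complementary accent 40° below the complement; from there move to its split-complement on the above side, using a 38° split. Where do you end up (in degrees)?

157°

333 − 90 = 243°   (square ↓)
243 + 209 = 452 → 452 − 360 = 92°   (split-comp 29° ↑)
92 + 157 = 249°   (split-comp 23° ↓)
249 − 90 = 159°   (square ↓)
159 + 140 = 299°   (split-comp 40° ↓)
299 + 218 = 517 → 517 − 360 = 157°   (split-comp 38° ↑)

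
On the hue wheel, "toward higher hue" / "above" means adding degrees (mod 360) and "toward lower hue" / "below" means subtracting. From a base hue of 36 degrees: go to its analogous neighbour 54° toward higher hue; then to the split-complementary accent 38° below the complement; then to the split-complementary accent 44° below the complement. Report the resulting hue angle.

8°

+54° (analog 54° ↑): 36 + 54 = 90°
+142° (split-comp 38° ↓): 90 + 142 = 232°
+136° (split-comp 44° ↓): 232 + 136 = 368 → 368 − 360 = 8°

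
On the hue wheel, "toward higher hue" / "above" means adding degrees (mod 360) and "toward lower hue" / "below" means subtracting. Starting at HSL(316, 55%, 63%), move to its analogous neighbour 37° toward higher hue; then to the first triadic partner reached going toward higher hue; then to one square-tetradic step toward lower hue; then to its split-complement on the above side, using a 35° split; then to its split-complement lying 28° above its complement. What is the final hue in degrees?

86°

316 + 37 = 353°   (analog 37° ↑)
353 + 120 = 473 → 473 − 360 = 113°   (triadic ↑)
113 − 90 = 23°   (square ↓)
23 + 215 = 238°   (split-comp 35° ↑)
238 + 208 = 446 → 446 − 360 = 86°   (split-comp 28° ↑)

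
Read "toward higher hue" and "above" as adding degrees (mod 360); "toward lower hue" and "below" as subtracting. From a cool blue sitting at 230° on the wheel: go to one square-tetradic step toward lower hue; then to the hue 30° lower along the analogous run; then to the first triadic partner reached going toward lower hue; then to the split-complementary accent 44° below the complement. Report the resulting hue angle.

square ↓ −90°: 230 − 90 = 140°
analog 30° ↓ −30°: 140 − 30 = 110°
triadic ↓ −120°: 110 − 120 = -10 → -10 + 360 = 350°
split-comp 44° ↓ +136°: 350 + 136 = 486 → 486 − 360 = 126°

126°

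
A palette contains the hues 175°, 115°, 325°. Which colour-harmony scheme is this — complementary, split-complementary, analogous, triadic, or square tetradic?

Sort the hues: 115°, 175°, 325°.
Successive gaps around the wheel: 60°, 150°, 150°.
Two 150° gaps and one 60° gap — a base hue opposite a pair of accents 30° either side of its complement — is the split-complementary pattern.

split-complementary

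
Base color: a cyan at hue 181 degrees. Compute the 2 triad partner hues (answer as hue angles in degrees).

181 + 120 = 301°
181 + 240 = 421 → 421 − 360 = 61°

301° and 61°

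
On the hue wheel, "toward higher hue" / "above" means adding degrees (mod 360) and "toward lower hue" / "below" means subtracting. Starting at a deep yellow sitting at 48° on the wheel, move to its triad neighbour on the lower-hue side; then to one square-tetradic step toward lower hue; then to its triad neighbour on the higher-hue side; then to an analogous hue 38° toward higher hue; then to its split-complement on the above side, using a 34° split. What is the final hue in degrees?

210°

−120° (triadic ↓): 48 − 120 = -72 → -72 + 360 = 288°
−90° (square ↓): 288 − 90 = 198°
+120° (triadic ↑): 198 + 120 = 318°
+38° (analog 38° ↑): 318 + 38 = 356°
+214° (split-comp 34° ↑): 356 + 214 = 570 → 570 − 360 = 210°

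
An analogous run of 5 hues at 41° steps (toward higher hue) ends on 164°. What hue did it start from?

4 steps of 41° (toward higher hue) give a net shift of +164°.
Start = end − shift: 164 − 164 = 0°

0°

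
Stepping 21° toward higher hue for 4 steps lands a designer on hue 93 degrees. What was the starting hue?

4 steps of 21° (toward higher hue) give a net shift of +84°.
Start = end − shift: 93 − 84 = 9°

9°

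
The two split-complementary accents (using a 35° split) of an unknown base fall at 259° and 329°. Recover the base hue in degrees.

The accents sit 35° either side of the complement, so the complement is their short-arc midpoint on the wheel.
Short-arc midpoint of 259° and 329°: 294°.
Base is 180° from the complement: 294 − 180 = 114°

114°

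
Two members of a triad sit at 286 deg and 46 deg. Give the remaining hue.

A triad spaces three hues 120° apart.
The full set is {46°, 166°, 286°}.

166°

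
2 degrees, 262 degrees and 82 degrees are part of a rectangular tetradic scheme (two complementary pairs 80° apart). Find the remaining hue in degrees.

A rectangular tetradic uses two complementary pairs 80° apart: offsets 0°, 80°, 180°, 260°.
Among {2°, 82°, 262°}, 82° and 262° are a 180° pair.
The remaining hue 2° needs its own complement: 2 + 180 = 182°

182°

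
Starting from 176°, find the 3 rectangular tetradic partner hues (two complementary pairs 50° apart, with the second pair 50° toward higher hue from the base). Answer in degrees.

226°, 356°, and 46°

A rectangular tetradic uses two complementary pairs 50° apart: offsets 0°, 50°, 180°, 230°.
176 + 50 = 226°
176 + 180 = 356°
176 + 230 = 406 → 406 − 360 = 46°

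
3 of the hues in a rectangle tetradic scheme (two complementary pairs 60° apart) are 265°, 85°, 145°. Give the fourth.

A rectangular tetradic uses two complementary pairs 60° apart: offsets 0°, 60°, 180°, 240°.
Among {85°, 145°, 265°}, 85° and 265° are a 180° pair.
The remaining hue 145° needs its own complement: 145 + 180 = 325°

325°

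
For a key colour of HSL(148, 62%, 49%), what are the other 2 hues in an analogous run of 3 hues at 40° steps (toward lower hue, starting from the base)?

108° and 68°

Analogous hues sit every 40° along the wheel.
148 − 40 = 108°
148 − 80 = 68°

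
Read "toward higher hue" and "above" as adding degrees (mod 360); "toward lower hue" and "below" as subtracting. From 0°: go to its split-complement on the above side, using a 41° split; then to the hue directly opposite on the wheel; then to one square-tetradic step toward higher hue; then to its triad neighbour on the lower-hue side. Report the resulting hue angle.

11°

+221° (split-comp 41° ↑): 0 + 221 = 221°
+180° (complement): 221 + 180 = 401 → 401 − 360 = 41°
+90° (square ↑): 41 + 90 = 131°
−120° (triadic ↓): 131 − 120 = 11°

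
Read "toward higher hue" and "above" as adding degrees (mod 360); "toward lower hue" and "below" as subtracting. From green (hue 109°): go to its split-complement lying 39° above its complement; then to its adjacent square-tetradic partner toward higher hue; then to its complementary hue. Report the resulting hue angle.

+219° (split-comp 39° ↑): 109 + 219 = 328°
+90° (square ↑): 328 + 90 = 418 → 418 − 360 = 58°
+180° (complement): 58 + 180 = 238°

238°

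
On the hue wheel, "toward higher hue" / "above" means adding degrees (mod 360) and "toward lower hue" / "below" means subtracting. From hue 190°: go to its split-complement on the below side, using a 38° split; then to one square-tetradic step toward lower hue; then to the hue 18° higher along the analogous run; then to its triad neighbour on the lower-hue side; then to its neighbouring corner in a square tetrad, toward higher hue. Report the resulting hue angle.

190 + 142 = 332°   (split-comp 38° ↓)
332 − 90 = 242°   (square ↓)
242 + 18 = 260°   (analog 18° ↑)
260 − 120 = 140°   (triadic ↓)
140 + 90 = 230°   (square ↑)

230°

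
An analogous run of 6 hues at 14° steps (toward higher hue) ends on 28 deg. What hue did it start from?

5 steps of 14° (toward higher hue) give a net shift of +70°.
Start = end − shift: 28 − 70 = -42 → -42 + 360 = 318°

318°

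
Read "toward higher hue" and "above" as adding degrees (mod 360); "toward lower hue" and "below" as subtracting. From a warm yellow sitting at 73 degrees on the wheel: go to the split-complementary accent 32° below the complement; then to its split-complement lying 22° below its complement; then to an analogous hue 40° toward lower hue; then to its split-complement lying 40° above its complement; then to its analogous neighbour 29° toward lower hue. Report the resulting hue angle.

+148° (split-comp 32° ↓): 73 + 148 = 221°
+158° (split-comp 22° ↓): 221 + 158 = 379 → 379 − 360 = 19°
−40° (analog 40° ↓): 19 − 40 = -21 → -21 + 360 = 339°
+220° (split-comp 40° ↑): 339 + 220 = 559 → 559 − 360 = 199°
−29° (analog 29° ↓): 199 − 29 = 170°

170°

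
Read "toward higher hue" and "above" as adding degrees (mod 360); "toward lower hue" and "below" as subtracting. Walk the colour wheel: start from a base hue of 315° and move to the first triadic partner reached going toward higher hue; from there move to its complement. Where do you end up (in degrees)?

+120° (triadic ↑): 315 + 120 = 435 → 435 − 360 = 75°
+180° (complement): 75 + 180 = 255°

255°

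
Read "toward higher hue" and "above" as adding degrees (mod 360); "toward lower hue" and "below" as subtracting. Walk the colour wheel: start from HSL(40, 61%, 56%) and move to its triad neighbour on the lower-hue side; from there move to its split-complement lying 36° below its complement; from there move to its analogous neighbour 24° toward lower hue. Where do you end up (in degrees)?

40°

triadic ↓ −120°: 40 − 120 = -80 → -80 + 360 = 280°
split-comp 36° ↓ +144°: 280 + 144 = 424 → 424 − 360 = 64°
analog 24° ↓ −24°: 64 − 24 = 40°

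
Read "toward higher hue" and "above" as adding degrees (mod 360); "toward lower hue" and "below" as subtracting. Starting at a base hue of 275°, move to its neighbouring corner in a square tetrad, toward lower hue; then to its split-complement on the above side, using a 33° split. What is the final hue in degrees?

38°

square ↓ −90°: 275 − 90 = 185°
split-comp 33° ↑ +213°: 185 + 213 = 398 → 398 − 360 = 38°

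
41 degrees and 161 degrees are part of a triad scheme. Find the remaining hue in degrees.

A triad places three hues 120° apart.
The full set through 41° is {41°, 161°, 281°}.
Given {41°, 161°}, the missing hue is 281°.

281°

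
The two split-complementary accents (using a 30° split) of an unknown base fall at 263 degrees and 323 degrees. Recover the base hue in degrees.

113°

The accents sit 30° either side of the complement, so the complement is their short-arc midpoint on the wheel.
Short-arc midpoint of 263° and 323°: 293°.
Base is 180° from the complement: 293 − 180 = 113°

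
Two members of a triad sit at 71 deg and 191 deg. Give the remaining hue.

311°

A triad spaces three hues 120° apart.
The full set is {71°, 191°, 311°}.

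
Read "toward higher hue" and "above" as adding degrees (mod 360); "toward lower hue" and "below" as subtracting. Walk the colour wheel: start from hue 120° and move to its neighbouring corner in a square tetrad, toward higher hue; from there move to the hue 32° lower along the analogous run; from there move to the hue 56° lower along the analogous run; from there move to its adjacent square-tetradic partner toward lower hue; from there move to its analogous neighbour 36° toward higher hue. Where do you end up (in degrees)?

68°

square ↑ +90°: 120 + 90 = 210°
analog 32° ↓ −32°: 210 − 32 = 178°
analog 56° ↓ −56°: 178 − 56 = 122°
square ↓ −90°: 122 − 90 = 32°
analog 36° ↑ +36°: 32 + 36 = 68°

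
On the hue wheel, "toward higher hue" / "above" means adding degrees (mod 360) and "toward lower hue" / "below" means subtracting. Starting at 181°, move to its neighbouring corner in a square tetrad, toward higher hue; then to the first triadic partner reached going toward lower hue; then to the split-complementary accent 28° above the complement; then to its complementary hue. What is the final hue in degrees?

181 + 90 = 271°   (square ↑)
271 − 120 = 151°   (triadic ↓)
151 + 208 = 359°   (split-comp 28° ↑)
359 + 180 = 539 → 539 − 360 = 179°   (complement)

179°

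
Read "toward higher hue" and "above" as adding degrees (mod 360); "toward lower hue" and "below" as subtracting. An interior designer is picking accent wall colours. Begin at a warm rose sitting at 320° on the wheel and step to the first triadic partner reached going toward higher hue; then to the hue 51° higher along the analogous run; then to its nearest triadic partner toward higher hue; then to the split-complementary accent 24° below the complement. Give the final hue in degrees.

320 + 120 = 440 → 440 − 360 = 80°   (triadic ↑)
80 + 51 = 131°   (analog 51° ↑)
131 + 120 = 251°   (triadic ↑)
251 + 156 = 407 → 407 − 360 = 47°   (split-comp 24° ↓)

47°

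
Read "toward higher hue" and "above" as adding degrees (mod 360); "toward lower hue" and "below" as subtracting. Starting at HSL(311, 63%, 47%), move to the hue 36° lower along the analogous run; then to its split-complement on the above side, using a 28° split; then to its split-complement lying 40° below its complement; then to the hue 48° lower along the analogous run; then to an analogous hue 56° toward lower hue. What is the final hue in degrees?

311 − 36 = 275°   (analog 36° ↓)
275 + 208 = 483 → 483 − 360 = 123°   (split-comp 28° ↑)
123 + 140 = 263°   (split-comp 40° ↓)
263 − 48 = 215°   (analog 48° ↓)
215 − 56 = 159°   (analog 56° ↓)

159°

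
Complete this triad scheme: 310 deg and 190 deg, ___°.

70°

A triad places three hues 120° apart.
The full set through 190° is {70°, 190°, 310°}.
Given {190°, 310°}, the missing hue is 70°.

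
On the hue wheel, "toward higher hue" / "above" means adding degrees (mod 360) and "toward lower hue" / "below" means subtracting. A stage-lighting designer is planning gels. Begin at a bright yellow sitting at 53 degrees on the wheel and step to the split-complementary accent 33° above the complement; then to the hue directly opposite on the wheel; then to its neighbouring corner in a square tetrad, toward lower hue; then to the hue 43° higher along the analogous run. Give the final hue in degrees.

39°

53 + 213 = 266°   (split-comp 33° ↑)
266 + 180 = 446 → 446 − 360 = 86°   (complement)
86 − 90 = -4 → -4 + 360 = 356°   (square ↓)
356 + 43 = 399 → 399 − 360 = 39°   (analog 43° ↑)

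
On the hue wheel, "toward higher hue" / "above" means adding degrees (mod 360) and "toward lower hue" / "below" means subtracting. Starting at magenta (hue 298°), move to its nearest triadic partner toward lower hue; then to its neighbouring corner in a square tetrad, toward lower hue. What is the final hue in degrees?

88°

298 − 120 = 178°   (triadic ↓)
178 − 90 = 88°   (square ↓)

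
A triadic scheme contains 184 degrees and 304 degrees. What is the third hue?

64°

A triad spaces three hues 120° apart.
The full set is {64°, 184°, 304°}.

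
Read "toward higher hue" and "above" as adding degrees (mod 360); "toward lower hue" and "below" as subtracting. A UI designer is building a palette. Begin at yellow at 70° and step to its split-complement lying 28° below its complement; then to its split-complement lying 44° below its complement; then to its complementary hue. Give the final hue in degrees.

178°

70 + 152 = 222°   (split-comp 28° ↓)
222 + 136 = 358°   (split-comp 44° ↓)
358 + 180 = 538 → 538 − 360 = 178°   (complement)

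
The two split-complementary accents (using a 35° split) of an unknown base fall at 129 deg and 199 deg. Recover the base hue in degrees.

The accents sit 35° either side of the complement, so the complement is their short-arc midpoint on the wheel.
Short-arc midpoint of 129° and 199°: 164°.
Base is 180° from the complement: 164 − 180 = -16 → -16 + 360 = 344°

344°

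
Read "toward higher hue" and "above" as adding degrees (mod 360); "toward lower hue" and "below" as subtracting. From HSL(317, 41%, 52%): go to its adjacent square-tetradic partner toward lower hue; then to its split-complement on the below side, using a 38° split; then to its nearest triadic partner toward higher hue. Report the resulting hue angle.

129°

−90° (square ↓): 317 − 90 = 227°
+142° (split-comp 38° ↓): 227 + 142 = 369 → 369 − 360 = 9°
+120° (triadic ↑): 9 + 120 = 129°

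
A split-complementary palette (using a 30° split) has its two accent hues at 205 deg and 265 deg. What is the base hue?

The accents sit 30° either side of the complement, so the complement is their short-arc midpoint on the wheel.
Short-arc midpoint of 205° and 265°: 235°.
Base is 180° from the complement: 235 − 180 = 55°

55°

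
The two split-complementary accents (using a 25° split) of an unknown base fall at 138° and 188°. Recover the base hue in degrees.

The accents sit 25° either side of the complement, so the complement is their short-arc midpoint on the wheel.
Short-arc midpoint of 138° and 188°: 163°.
Base is 180° from the complement: 163 − 180 = -17 → -17 + 360 = 343°

343°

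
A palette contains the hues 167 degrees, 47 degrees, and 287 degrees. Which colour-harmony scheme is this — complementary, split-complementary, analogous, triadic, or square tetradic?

Sort the hues: 47°, 167°, 287°.
Successive gaps around the wheel: 120°, 120°, 120°.
Three hues equally spaced 120° apart form a triad.

triadic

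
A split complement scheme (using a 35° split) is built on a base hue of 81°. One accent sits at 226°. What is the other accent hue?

Split-complementary hues sit 35° either side of the complement.
Complement of the base 81°: 81 + 180 = 261°
The given accent 226° is 35° one side of 261°; the other accent sits 35° the other side: 261 + 35 = 296°

296°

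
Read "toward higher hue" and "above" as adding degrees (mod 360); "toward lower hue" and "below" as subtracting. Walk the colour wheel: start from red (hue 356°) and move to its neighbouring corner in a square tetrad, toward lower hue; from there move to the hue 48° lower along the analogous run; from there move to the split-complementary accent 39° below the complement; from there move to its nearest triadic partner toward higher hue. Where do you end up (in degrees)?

119°

−90° (square ↓): 356 − 90 = 266°
−48° (analog 48° ↓): 266 − 48 = 218°
+141° (split-comp 39° ↓): 218 + 141 = 359°
+120° (triadic ↑): 359 + 120 = 479 → 479 − 360 = 119°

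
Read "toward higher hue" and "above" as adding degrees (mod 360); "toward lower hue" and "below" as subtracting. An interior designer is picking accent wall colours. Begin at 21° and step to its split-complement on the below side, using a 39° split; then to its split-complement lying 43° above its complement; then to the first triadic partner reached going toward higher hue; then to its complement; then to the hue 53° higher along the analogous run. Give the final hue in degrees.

+141° (split-comp 39° ↓): 21 + 141 = 162°
+223° (split-comp 43° ↑): 162 + 223 = 385 → 385 − 360 = 25°
+120° (triadic ↑): 25 + 120 = 145°
+180° (complement): 145 + 180 = 325°
+53° (analog 53° ↑): 325 + 53 = 378 → 378 − 360 = 18°

18°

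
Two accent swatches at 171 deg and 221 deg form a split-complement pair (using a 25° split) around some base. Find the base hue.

16°

The accents sit 25° either side of the complement, so the complement is their short-arc midpoint on the wheel.
Short-arc midpoint of 171° and 221°: 196°.
Base is 180° from the complement: 196 − 180 = 16°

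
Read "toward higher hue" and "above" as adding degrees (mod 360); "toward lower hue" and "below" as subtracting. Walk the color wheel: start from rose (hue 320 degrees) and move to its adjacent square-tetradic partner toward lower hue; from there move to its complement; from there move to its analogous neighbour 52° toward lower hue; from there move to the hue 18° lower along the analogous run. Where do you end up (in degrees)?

−90° (square ↓): 320 − 90 = 230°
+180° (complement): 230 + 180 = 410 → 410 − 360 = 50°
−52° (analog 52° ↓): 50 − 52 = -2 → -2 + 360 = 358°
−18° (analog 18° ↓): 358 − 18 = 340°

340°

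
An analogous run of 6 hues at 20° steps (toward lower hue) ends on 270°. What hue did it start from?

5 steps of 20° (toward lower hue) give a net shift of −100°.
Start = end − shift: 270 + 100 = 370 → 370 − 360 = 10°

10°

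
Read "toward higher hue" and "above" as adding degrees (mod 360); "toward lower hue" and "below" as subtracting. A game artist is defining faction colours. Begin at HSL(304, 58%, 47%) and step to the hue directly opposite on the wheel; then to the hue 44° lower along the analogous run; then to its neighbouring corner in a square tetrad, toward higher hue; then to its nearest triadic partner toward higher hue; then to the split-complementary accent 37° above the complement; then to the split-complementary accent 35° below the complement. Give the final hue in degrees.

292°

304 + 180 = 484 → 484 − 360 = 124°   (complement)
124 − 44 = 80°   (analog 44° ↓)
80 + 90 = 170°   (square ↑)
170 + 120 = 290°   (triadic ↑)
290 + 217 = 507 → 507 − 360 = 147°   (split-comp 37° ↑)
147 + 145 = 292°   (split-comp 35° ↓)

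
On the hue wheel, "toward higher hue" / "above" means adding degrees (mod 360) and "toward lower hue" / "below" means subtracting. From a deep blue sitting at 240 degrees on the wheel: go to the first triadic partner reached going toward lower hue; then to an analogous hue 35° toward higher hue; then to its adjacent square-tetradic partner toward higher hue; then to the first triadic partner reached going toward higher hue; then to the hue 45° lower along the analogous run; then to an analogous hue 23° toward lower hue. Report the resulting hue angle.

297°

240 − 120 = 120°   (triadic ↓)
120 + 35 = 155°   (analog 35° ↑)
155 + 90 = 245°   (square ↑)
245 + 120 = 365 → 365 − 360 = 5°   (triadic ↑)
5 − 45 = -40 → -40 + 360 = 320°   (analog 45° ↓)
320 − 23 = 297°   (analog 23° ↓)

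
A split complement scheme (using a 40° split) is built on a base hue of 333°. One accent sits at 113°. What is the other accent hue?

193°

Split-complementary hues sit 40° either side of the complement.
Complement of the base 333°: 333 + 180 = 513 → 513 − 360 = 153°
The given accent 113° is 40° one side of 153°; the other accent sits 40° the other side: 153 + 40 = 193°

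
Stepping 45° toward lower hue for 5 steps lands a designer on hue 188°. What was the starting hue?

5 steps of 45° (toward lower hue) give a net shift of −225°.
Start = end − shift: 188 + 225 = 413 → 413 − 360 = 53°

53°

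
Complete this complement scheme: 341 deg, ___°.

The complement sits 180° across the wheel.
The full set through 341° is {161°, 341°}.
Given {341°}, the missing hue is 161°.

161°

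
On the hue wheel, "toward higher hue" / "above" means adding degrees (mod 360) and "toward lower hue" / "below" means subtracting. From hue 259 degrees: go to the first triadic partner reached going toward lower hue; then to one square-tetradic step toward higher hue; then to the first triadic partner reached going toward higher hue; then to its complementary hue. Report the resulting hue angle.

169°

triadic ↓ −120°: 259 − 120 = 139°
square ↑ +90°: 139 + 90 = 229°
triadic ↑ +120°: 229 + 120 = 349°
complement +180°: 349 + 180 = 529 → 529 − 360 = 169°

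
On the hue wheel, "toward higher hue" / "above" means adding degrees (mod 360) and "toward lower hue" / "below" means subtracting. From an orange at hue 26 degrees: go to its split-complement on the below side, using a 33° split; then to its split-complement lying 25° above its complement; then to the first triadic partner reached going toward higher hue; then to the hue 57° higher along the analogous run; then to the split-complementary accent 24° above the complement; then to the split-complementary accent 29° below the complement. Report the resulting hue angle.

190°

+147° (split-comp 33° ↓): 26 + 147 = 173°
+205° (split-comp 25° ↑): 173 + 205 = 378 → 378 − 360 = 18°
+120° (triadic ↑): 18 + 120 = 138°
+57° (analog 57° ↑): 138 + 57 = 195°
+204° (split-comp 24° ↑): 195 + 204 = 399 → 399 − 360 = 39°
+151° (split-comp 29° ↓): 39 + 151 = 190°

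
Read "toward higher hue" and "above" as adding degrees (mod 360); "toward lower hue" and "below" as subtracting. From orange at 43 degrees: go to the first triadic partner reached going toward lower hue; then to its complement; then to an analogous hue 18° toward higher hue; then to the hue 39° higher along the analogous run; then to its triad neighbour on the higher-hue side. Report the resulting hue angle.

43 − 120 = -77 → -77 + 360 = 283°   (triadic ↓)
283 + 180 = 463 → 463 − 360 = 103°   (complement)
103 + 18 = 121°   (analog 18° ↑)
121 + 39 = 160°   (analog 39° ↑)
160 + 120 = 280°   (triadic ↑)

280°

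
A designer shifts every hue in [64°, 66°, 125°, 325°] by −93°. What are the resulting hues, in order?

64 − 93 = -29 → -29 + 360 = 331°
66 − 93 = -27 → -27 + 360 = 333°
125 − 93 = 32°
325 − 93 = 232°

331°, 333°, 32°, 232°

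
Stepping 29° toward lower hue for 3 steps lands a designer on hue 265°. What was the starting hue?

3 steps of 29° (toward lower hue) give a net shift of −87°.
Start = end − shift: 265 + 87 = 352°

352°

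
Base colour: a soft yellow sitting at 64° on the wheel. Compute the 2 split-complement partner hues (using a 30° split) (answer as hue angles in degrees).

214° and 274°

Split-complementary hues sit 30° either side of the complement.
Complement of 64°: 64 + 180 = 244°
244 − 30 = 214°
244 + 30 = 274°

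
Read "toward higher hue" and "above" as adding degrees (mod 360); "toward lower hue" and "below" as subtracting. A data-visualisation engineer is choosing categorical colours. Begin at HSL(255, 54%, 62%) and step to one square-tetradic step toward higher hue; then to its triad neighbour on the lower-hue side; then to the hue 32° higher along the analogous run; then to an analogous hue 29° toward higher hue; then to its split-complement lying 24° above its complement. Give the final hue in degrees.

square ↑ +90°: 255 + 90 = 345°
triadic ↓ −120°: 345 − 120 = 225°
analog 32° ↑ +32°: 225 + 32 = 257°
analog 29° ↑ +29°: 257 + 29 = 286°
split-comp 24° ↑ +204°: 286 + 204 = 490 → 490 − 360 = 130°

130°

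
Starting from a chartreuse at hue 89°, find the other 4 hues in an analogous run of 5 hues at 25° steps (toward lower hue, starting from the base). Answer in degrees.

64°, 39°, 14° and 349°

Analogous hues sit every 25° along the wheel.
89 − 25 = 64°
89 − 50 = 39°
89 − 75 = 14°
89 − 100 = -11 → -11 + 360 = 349°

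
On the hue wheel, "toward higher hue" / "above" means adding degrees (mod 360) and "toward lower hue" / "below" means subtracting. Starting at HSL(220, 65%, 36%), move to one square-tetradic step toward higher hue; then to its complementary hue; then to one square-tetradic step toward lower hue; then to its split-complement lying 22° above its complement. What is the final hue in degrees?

242°

square ↑ +90°: 220 + 90 = 310°
complement +180°: 310 + 180 = 490 → 490 − 360 = 130°
square ↓ −90°: 130 − 90 = 40°
split-comp 22° ↑ +202°: 40 + 202 = 242°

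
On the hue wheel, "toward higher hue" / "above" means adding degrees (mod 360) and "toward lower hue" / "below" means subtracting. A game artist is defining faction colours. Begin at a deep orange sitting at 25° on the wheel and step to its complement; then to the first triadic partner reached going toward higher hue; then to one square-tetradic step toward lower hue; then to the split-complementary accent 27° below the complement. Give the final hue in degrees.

28°

+180° (complement): 25 + 180 = 205°
+120° (triadic ↑): 205 + 120 = 325°
−90° (square ↓): 325 − 90 = 235°
+153° (split-comp 27° ↓): 235 + 153 = 388 → 388 − 360 = 28°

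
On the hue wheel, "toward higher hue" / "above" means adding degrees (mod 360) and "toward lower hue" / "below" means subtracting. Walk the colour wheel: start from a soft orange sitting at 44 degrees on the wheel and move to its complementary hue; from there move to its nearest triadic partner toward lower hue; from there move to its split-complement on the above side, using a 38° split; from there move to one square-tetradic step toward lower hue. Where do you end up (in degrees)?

232°

+180° (complement): 44 + 180 = 224°
−120° (triadic ↓): 224 − 120 = 104°
+218° (split-comp 38° ↑): 104 + 218 = 322°
−90° (square ↓): 322 − 90 = 232°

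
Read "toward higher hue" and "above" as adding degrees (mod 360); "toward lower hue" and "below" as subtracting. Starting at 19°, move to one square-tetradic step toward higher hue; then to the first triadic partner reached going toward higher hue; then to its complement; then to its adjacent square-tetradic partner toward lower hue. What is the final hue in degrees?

19 + 90 = 109°   (square ↑)
109 + 120 = 229°   (triadic ↑)
229 + 180 = 409 → 409 − 360 = 49°   (complement)
49 − 90 = -41 → -41 + 360 = 319°   (square ↓)

319°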